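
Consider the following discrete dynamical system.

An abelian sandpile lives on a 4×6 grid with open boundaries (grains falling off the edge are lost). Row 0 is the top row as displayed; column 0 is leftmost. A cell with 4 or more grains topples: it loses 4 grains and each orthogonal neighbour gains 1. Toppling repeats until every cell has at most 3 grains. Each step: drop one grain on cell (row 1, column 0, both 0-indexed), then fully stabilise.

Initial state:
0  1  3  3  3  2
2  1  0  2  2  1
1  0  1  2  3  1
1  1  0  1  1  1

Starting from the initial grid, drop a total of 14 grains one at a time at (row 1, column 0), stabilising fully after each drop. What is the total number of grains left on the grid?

step 0: 0  1  3  3  3  2
2  1  0  2  2  1
1  0  1  2  3  1
1  1  0  1  1  1
step 1: 0  1  3  3  3  2
3  1  0  2  2  1
1  0  1  2  3  1
1  1  0  1  1  1
step 2: 1  1  3  3  3  2
0  2  0  2  2  1
2  0  1  2  3  1
1  1  0  1  1  1
step 3: 1  1  3  3  3  2
1  2  0  2  2  1
2  0  1  2  3  1
1  1  0  1  1  1
step 4: 1  1  3  3  3  2
2  2  0  2  2  1
2  0  1  2  3  1
1  1  0  1  1  1
step 5: 1  1  3  3  3  2
3  2  0  2  2  1
2  0  1  2  3  1
1  1  0  1  1  1
step 6: 2  1  3  3  3  2
0  3  0  2  2  1
3  0  1  2  3  1
1  1  0  1  1  1
step 7: 2  1  3  3  3  2
1  3  0  2  2  1
3  0  1  2  3  1
1  1  0  1  1  1
step 8: 2  1  3  3  3  2
2  3  0  2  2  1
3  0  1  2  3  1
1  1  0  1  1  1
step 9: 2  1  3  3  3  2
3  3  0  2  2  1
3  0  1  2  3  1
1  1  0  1  1  1
step 10: 3  2  3  3  3  2
2  0  1  2  2  1
0  2  1  2  3  1
2  1  0  1  1  1
step 11: 3  2  3  3  3  2
3  0  1  2  2  1
0  2  1  2  3  1
2  1  0  1  1  1
step 12: 0  3  3  3  3  2
1  1  1  2  2  1
1  2  1  2  3  1
2  1  0  1  1  1
step 13: 0  3  3  3  3  2
2  1  1  2  2  1
1  2  1  2  3  1
2  1  0  1  1  1
step 14: 0  3  3  3  3  2
3  1  1  2  2  1
1  2  1  2  3  1
2  1  0  1  1  1

40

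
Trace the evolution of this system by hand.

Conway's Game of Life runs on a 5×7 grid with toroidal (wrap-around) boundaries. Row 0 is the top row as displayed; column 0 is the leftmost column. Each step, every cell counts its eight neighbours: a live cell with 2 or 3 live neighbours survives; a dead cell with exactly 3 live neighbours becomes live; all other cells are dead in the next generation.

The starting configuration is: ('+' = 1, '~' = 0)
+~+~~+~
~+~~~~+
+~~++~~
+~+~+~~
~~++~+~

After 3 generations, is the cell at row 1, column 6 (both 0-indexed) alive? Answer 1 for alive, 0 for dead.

0

gen 0: +~+~~+~
~+~~~~+
+~~++~~
+~+~+~~
~~++~+~
gen 1: +~++++~
~++++++
+~+++++
~~+~~++
~~+~~+~
gen 2: +~~~~~~
~~~~~~~
~~~~~~~
+~+~~~~
~~+~~~~
gen 3: ~~~~~~~
~~~~~~~
~~~~~~~
~+~~~~~
~~~~~~~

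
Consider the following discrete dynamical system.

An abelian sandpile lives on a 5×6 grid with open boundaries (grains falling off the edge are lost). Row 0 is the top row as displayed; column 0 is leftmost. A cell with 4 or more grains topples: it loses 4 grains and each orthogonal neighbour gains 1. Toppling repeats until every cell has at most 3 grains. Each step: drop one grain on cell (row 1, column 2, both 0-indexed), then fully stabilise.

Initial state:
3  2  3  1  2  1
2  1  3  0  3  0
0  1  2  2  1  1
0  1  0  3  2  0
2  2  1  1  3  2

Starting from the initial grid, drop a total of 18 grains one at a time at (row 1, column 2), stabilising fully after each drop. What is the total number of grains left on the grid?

53

t=0: 3  2  3  1  2  1
2  1  3  0  3  0
0  1  2  2  1  1
0  1  0  3  2  0
2  2  1  1  3  2
t=1: 3  3  0  2  2  1
2  2  1  1  3  0
0  1  3  2  1  1
0  1  0  3  2  0
2  2  1  1  3  2
t=2: 3  3  0  2  2  1
2  2  2  1  3  0
0  1  3  2  1  1
0  1  0  3  2  0
2  2  1  1  3  2
t=3: 3  3  0  2  2  1
2  2  3  1  3  0
0  1  3  2  1  1
0  1  0  3  2  0
2  2  1  1  3  2
t=4: 3  3  1  2  2  1
2  3  1  2  3  0
0  2  0  3  1  1
0  1  1  3  2  0
2  2  1  1  3  2
t=5: 3  3  1  2  2  1
2  3  2  2  3  0
0  2  0  3  1  1
0  1  1  3  2  0
2  2  1  1  3  2
t=6: 3  3  1  2  2  1
2  3  3  2  3  0
0  2  0  3  1  1
0  1  1  3  2  0
2  2  1  1  3  2
t=7: 1  1  3  2  2  1
0  2  1  3  3  0
1  3  1  3  1  1
0  1  1  3  2  0
2  2  1  1  3  2
t=8: 1  1  3  2  2  1
0  2  2  3  3  0
1  3  1  3  1  1
0  1  1  3  2  0
2  2  1  1  3  2
t=9: 1  1  3  2  2  1
0  2  3  3  3  0
1  3  1  3  1  1
0  1  1  3  2  0
2  2  1  1  3  2
t=10: 1  2  1  1  0  2
0  3  2  3  1  1
1  3  3  1  3  1
0  1  2  0  3  0
2  2  1  2  3  2
t=11: 1  2  1  1  0  2
0  3  3  3  1  1
1  3  3  1  3  1
0  1  2  0  3  0
2  2  1  2  3  2
t=12: 1  3  2  2  0  2
1  1  3  0  2  1
2  1  1  3  3  1
0  2  3  0  3  0
2  2  1  2  3  2
t=13: 1  3  3  2  0  2
1  2  0  1  2  1
2  1  2  3  3  1
0  2  3  0  3  0
2  2  1  2  3  2
t=14: 1  3  3  2  0  2
1  2  1  1  2  1
2  1  2  3  3  1
0  2  3  0  3  0
2  2  1  2  3  2
t=15: 1  3  3  2  0  2
1  2  2  1  2  1
2  1  2  3  3  1
0  2  3  0  3  0
2  2  1  2  3  2
t=16: 1  3  3  2  0  2
1  2  3  1  2  1
2  1  2  3  3  1
0  2  3  0  3  0
2  2  1  2  3  2
t=17: 2  1  1  3  0  2
2  0  2  2  2  1
2  2  3  3  3  1
0  2  3  0  3  0
2  2  1  2  3  2
t=18: 2  1  1  3  0  2
2  0  3  2  2  1
2  2  3  3  3  1
0  2  3  0  3  0
2  2  1  2  3  2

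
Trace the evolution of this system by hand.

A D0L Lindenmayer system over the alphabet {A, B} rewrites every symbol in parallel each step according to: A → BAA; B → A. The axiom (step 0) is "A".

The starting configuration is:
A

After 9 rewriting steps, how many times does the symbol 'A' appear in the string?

0) A
1) BAA
2) ABAABAA
3) BAAABAABAAABAABAA
4) ABAABAABAAABAABAAABAABAABAAABAABAAABAABAA
5) BAAABAABAAABAABAAABAABAABAAABAABAAABAABAABAAABAABAAABAABAAABAABAABAAABAABAAABAABAABAAABAABAAABAABAA
6) ABAABAABAAABAABAAABAABAABAAABAABAAABAABAABAAABAABAAABAABAA…BAAABAABAAABAABAAABAABAABAAABAABAAABAABAABAAABAABAAABAABAA  (len 239)
7) BAAABAABAAABAABAAABAABAABAAABAABAAABAABAABAAABAABAAABAABAA…BAAABAABAAABAABAAABAABAABAAABAABAAABAABAABAAABAABAAABAABAA  (len 577)
8) ABAABAABAAABAABAAABAABAABAAABAABAAABAABAABAAABAABAAABAABAA…BAAABAABAAABAABAAABAABAABAAABAABAAABAABAABAAABAABAAABAABAA  (len 1393)
9) BAAABAABAAABAABAAABAABAABAAABAABAAABAABAABAAABAABAAABAABAA…BAAABAABAAABAABAAABAABAABAAABAABAAABAABAABAAABAABAAABAABAA  (len 3363)

2378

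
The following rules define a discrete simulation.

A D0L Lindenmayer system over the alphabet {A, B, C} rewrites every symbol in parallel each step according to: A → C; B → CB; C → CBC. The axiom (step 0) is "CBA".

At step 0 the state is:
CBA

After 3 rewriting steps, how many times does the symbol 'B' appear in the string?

k=0  CBA
k=1  CBCCBC
k=2  CBCCBCBCCBCCBCBC
k=3  CBCCBCBCCBCCBCBCCBCBCCBCCBCBCCBCCBCBCCBCBC

16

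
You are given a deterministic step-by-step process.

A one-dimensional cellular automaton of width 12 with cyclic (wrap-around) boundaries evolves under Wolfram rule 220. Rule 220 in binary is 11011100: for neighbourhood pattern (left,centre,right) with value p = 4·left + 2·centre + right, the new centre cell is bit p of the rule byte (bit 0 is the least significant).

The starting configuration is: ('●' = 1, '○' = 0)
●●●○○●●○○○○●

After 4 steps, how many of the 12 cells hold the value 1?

0) ●●●○○●●○○○○●
1) ●●●●○●●●○○○●
2) ●●●●○●●●●○○●
3) ●●●●○●●●●●○●
4) ●●●●○●●●●●○●

10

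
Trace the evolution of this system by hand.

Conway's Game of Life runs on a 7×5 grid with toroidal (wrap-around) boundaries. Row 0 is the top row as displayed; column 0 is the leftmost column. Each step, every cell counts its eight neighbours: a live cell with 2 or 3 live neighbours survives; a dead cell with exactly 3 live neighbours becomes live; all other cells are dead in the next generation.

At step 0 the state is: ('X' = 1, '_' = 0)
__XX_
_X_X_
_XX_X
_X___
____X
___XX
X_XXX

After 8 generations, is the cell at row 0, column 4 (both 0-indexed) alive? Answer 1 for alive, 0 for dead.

0) __XX_
_X_X_
_XX_X
_X___
____X
___XX
X_XXX
1) X____
XX__X
_X_X_
_XXX_
X__XX
__X__
XX___
2) _____
_XX_X
___X_
_X___
X___X
__XX_
XX___
3) __X__
__XX_
XX_X_
X___X
XXXXX
__XX_
_XX__
4) _____
___XX
XX_X_
_____
_____
_____
_X___
5) _____
X_XXX
X_XX_
_____
_____
_____
_____
6) ___XX
X_X__
X_X__
_____
_____
_____
_____
7) ___XX
X_X__
_____
_____
_____
_____
_____
8) ___XX
___XX
_____
_____
_____
_____
_____

1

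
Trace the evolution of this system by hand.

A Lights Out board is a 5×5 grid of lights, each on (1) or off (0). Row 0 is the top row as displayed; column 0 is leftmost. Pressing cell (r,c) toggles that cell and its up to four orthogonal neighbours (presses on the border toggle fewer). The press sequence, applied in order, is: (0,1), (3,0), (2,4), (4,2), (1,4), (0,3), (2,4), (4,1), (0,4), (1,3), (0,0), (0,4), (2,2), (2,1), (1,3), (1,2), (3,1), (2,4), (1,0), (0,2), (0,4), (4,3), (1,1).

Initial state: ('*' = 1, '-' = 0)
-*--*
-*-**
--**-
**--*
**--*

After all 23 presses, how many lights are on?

gen 0: -*--*
-*-**
--**-
**--*
**--*
gen 1: *-*-*
---**
--**-
**--*
**--*
gen 2: *-*-*
---**
*-**-
----*
-*--*
gen 3: *-*-*
---*-
*-*-*
-----
-*--*
gen 4: *-*-*
---*-
*-*-*
--*--
--***
gen 5: *-*--
----*
*-*--
--*--
--***
gen 6: *--**
---**
*-*--
--*--
--***
gen 7: *--**
---*-
*-***
--*-*
--***
gen 8: *--**
---*-
*-***
-**-*
**-**
gen 9: *----
---**
*-***
-**-*
**-**
gen 10: *--*-
--*--
*-*-*
-**-*
**-**
gen 11: -*-*-
*-*--
*-*-*
-**-*
**-**
gen 12: -*--*
*-*-*
*-*-*
-**-*
**-**
gen 13: -*--*
*---*
**-**
-*--*
**-**
gen 14: -*--*
**--*
--***
----*
**-**
gen 15: -*-**
****-
--*-*
----*
**-**
gen 16: -****
*----
----*
----*
**-**
gen 17: -****
*----
-*--*
***-*
*--**
gen 18: -****
*---*
-*-*-
***--
*--**
gen 19: *****
-*--*
**-*-
***--
*--**
gen 20: *---*
-**-*
**-*-
***--
*--**
gen 21: *--*-
-**--
**-*-
***--
*--**
gen 22: *--*-
-**--
**-*-
****-
*-*--
gen 23: **-*-
*----
*--*-
****-
*-*--

12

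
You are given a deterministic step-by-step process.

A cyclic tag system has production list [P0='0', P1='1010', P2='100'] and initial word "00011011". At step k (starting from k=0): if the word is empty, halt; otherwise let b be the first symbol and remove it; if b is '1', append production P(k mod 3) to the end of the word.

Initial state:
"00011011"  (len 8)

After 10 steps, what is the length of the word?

9

t=0: "00011011"  (len 8)
t=1: "0011011"  (len 7)
t=2: "011011"  (len 6)
t=3: "11011"  (len 5)
t=4: "10110"  (len 5)
t=5: "01101010"  (len 8)
t=6: "1101010"  (len 7)
t=7: "1010100"  (len 7)
t=8: "0101001010"  (len 10)
t=9: "101001010"  (len 9)
t=10: "010010100"  (len 9)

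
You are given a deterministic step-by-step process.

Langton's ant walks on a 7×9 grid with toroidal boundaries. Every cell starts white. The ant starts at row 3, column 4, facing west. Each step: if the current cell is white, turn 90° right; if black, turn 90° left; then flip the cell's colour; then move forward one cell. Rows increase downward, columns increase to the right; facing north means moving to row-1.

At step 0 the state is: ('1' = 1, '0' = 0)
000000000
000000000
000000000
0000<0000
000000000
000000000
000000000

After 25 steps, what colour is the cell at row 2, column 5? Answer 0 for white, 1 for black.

gen 0: 000000000
000000000
000000000
0000<0000
000000000
000000000
000000000
gen 1: 000000000
000000000
0000^0000
000010000
000000000
000000000
000000000
gen 2: 000000000
000000000
00001>000
000010000
000000000
000000000
000000000
gen 3: 000000000
000000000
000011000
00001v000
000000000
000000000
000000000
gen 4: 000000000
000000000
000011000
0000<1000
000000000
000000000
000000000
gen 5: 000000000
000000000
000011000
000001000
0000v0000
000000000
000000000
gen 6: 000000000
000000000
000011000
000001000
000<10000
000000000
000000000
gen 7: 000000000
000000000
000011000
000^01000
000110000
000000000
000000000
gen 8: 000000000
000000000
000011000
0001>1000
000110000
000000000
000000000
gen 9: 000000000
000000000
000011000
000111000
0001v0000
000000000
000000000
gen 10: 000000000
000000000
000011000
000111000
00010>000
000000000
000000000
gen 11: 000000000
000000000
000011000
000111000
000101000
00000v000
000000000
gen 12: 000000000
000000000
000011000
000111000
000101000
0000<1000
000000000
gen 13: 000000000
000000000
000011000
000111000
0001^1000
000011000
000000000
gen 14: 000000000
000000000
000011000
000111000
00011>000
000011000
000000000
gen 15: 000000000
000000000
000011000
00011^000
000110000
000011000
000000000
gen 16: 000000000
000000000
000011000
0001<0000
000110000
000011000
000000000
gen 17: 000000000
000000000
000011000
000100000
0001v0000
000011000
000000000
gen 18: 000000000
000000000
000011000
000100000
00010>000
000011000
000000000
gen 19: 000000000
000000000
000011000
000100000
000101000
00001v000
000000000
gen 20: 000000000
000000000
000011000
000100000
000101000
000010>00
000000000
gen 21: 000000000
000000000
000011000
000100000
000101000
000010100
000000v00
gen 22: 000000000
000000000
000011000
000100000
000101000
000010100
00000<100
gen 23: 000000000
000000000
000011000
000100000
000101000
00001^100
000001100
gen 24: 000000000
000000000
000011000
000100000
000101000
000011>00
000001100
gen 25: 000000000
000000000
000011000
000100000
000101^00
000011000
000001100

1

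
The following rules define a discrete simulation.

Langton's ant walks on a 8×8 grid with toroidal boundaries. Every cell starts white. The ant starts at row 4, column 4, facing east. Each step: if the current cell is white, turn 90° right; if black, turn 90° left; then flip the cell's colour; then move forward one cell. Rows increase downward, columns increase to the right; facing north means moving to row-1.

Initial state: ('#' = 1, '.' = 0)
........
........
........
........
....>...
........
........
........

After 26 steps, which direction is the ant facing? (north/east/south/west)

t=0: ........
........
........
........
....>...
........
........
........
t=1: ........
........
........
........
....#...
....v...
........
........
t=2: ........
........
........
........
....#...
...<#...
........
........
t=3: ........
........
........
........
...^#...
...##...
........
........
t=4: ........
........
........
........
...#>...
...##...
........
........
t=5: ........
........
........
....^...
...#....
...##...
........
........
t=6: ........
........
........
....#>..
...#....
...##...
........
........
t=7: ........
........
........
....##..
...#.v..
...##...
........
........
t=8: ........
........
........
....##..
...#<#..
...##...
........
........
t=9: ........
........
........
....^#..
...###..
...##...
........
........
t=10: ........
........
........
...<.#..
...###..
...##...
........
........
t=11: ........
........
...^....
...#.#..
...###..
...##...
........
........
t=12: ........
........
...#>...
...#.#..
...###..
...##...
........
........
t=13: ........
........
...##...
...#v#..
...###..
...##...
........
........
t=14: ........
........
...##...
...<##..
...###..
...##...
........
........
t=15: ........
........
...##...
....##..
...v##..
...##...
........
........
t=16: ........
........
...##...
....##..
....>#..
...##...
........
........
t=17: ........
........
...##...
....^#..
.....#..
...##...
........
........
t=18: ........
........
...##...
...<.#..
.....#..
...##...
........
........
t=19: ........
........
...^#...
...#.#..
.....#..
...##...
........
........
t=20: ........
........
..<.#...
...#.#..
.....#..
...##...
........
........
t=21: ........
..^.....
..#.#...
...#.#..
.....#..
...##...
........
........
t=22: ........
..#>....
..#.#...
...#.#..
.....#..
...##...
........
........
t=23: ........
..##....
..#v#...
...#.#..
.....#..
...##...
........
........
t=24: ........
..##....
..<##...
...#.#..
.....#..
...##...
........
........
t=25: ........
..##....
...##...
..v#.#..
.....#..
...##...
........
........
t=26: ........
..##....
...##...
.<##.#..
.....#..
...##...
........
........

west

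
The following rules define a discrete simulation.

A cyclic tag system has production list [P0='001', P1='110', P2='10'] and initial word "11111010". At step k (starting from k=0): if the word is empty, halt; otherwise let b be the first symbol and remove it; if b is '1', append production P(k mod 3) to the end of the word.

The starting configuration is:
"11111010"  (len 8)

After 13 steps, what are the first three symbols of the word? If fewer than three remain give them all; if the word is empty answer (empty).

[0] "11111010"  (len 8)
[1] "1111010001"  (len 10)
[2] "111010001110"  (len 12)
[3] "1101000111010"  (len 13)
[4] "101000111010001"  (len 15)
[5] "01000111010001110"  (len 17)
[6] "1000111010001110"  (len 16)
[7] "000111010001110001"  (len 18)
[8] "00111010001110001"  (len 17)
[9] "0111010001110001"  (len 16)
[10] "111010001110001"  (len 15)
[11] "11010001110001110"  (len 17)
[12] "101000111000111010"  (len 18)
[13] "01000111000111010001"  (len 20)

010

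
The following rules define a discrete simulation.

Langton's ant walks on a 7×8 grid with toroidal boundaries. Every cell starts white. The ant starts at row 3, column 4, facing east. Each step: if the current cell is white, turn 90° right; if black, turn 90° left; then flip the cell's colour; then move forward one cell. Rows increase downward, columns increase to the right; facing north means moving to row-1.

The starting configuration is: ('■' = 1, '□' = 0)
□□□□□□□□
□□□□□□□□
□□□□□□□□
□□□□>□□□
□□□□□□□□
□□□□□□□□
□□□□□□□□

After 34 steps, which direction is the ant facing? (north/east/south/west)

west

k=0  □□□□□□□□
□□□□□□□□
□□□□□□□□
□□□□>□□□
□□□□□□□□
□□□□□□□□
□□□□□□□□
k=1  □□□□□□□□
□□□□□□□□
□□□□□□□□
□□□□■□□□
□□□□v□□□
□□□□□□□□
□□□□□□□□
k=2  □□□□□□□□
□□□□□□□□
□□□□□□□□
□□□□■□□□
□□□<■□□□
□□□□□□□□
□□□□□□□□
k=3  □□□□□□□□
□□□□□□□□
□□□□□□□□
□□□^■□□□
□□□■■□□□
□□□□□□□□
□□□□□□□□
k=4  □□□□□□□□
□□□□□□□□
□□□□□□□□
□□□■>□□□
□□□■■□□□
□□□□□□□□
□□□□□□□□
k=5  □□□□□□□□
□□□□□□□□
□□□□^□□□
□□□■□□□□
□□□■■□□□
□□□□□□□□
□□□□□□□□
k=6  □□□□□□□□
□□□□□□□□
□□□□■>□□
□□□■□□□□
□□□■■□□□
□□□□□□□□
□□□□□□□□
k=7  □□□□□□□□
□□□□□□□□
□□□□■■□□
□□□■□v□□
□□□■■□□□
□□□□□□□□
□□□□□□□□
k=8  □□□□□□□□
□□□□□□□□
□□□□■■□□
□□□■<■□□
□□□■■□□□
□□□□□□□□
□□□□□□□□
k=9  □□□□□□□□
□□□□□□□□
□□□□^■□□
□□□■■■□□
□□□■■□□□
□□□□□□□□
□□□□□□□□
k=10  □□□□□□□□
□□□□□□□□
□□□<□■□□
□□□■■■□□
□□□■■□□□
□□□□□□□□
□□□□□□□□
k=11  □□□□□□□□
□□□^□□□□
□□□■□■□□
□□□■■■□□
□□□■■□□□
□□□□□□□□
□□□□□□□□
k=12  □□□□□□□□
□□□■>□□□
□□□■□■□□
□□□■■■□□
□□□■■□□□
□□□□□□□□
□□□□□□□□
k=13  □□□□□□□□
□□□■■□□□
□□□■v■□□
□□□■■■□□
□□□■■□□□
□□□□□□□□
□□□□□□□□
k=14  □□□□□□□□
□□□■■□□□
□□□<■■□□
□□□■■■□□
□□□■■□□□
□□□□□□□□
□□□□□□□□
k=15  □□□□□□□□
□□□■■□□□
□□□□■■□□
□□□v■■□□
□□□■■□□□
□□□□□□□□
□□□□□□□□
k=16  □□□□□□□□
□□□■■□□□
□□□□■■□□
□□□□>■□□
□□□■■□□□
□□□□□□□□
□□□□□□□□
k=17  □□□□□□□□
□□□■■□□□
□□□□^■□□
□□□□□■□□
□□□■■□□□
□□□□□□□□
□□□□□□□□
k=18  □□□□□□□□
□□□■■□□□
□□□<□■□□
□□□□□■□□
□□□■■□□□
□□□□□□□□
□□□□□□□□
k=19  □□□□□□□□
□□□^■□□□
□□□■□■□□
□□□□□■□□
□□□■■□□□
□□□□□□□□
□□□□□□□□
k=20  □□□□□□□□
□□<□■□□□
□□□■□■□□
□□□□□■□□
□□□■■□□□
□□□□□□□□
□□□□□□□□
k=21  □□^□□□□□
□□■□■□□□
□□□■□■□□
□□□□□■□□
□□□■■□□□
□□□□□□□□
□□□□□□□□
k=22  □□■>□□□□
□□■□■□□□
□□□■□■□□
□□□□□■□□
□□□■■□□□
□□□□□□□□
□□□□□□□□
k=23  □□■■□□□□
□□■v■□□□
□□□■□■□□
□□□□□■□□
□□□■■□□□
□□□□□□□□
□□□□□□□□
k=24  □□■■□□□□
□□<■■□□□
□□□■□■□□
□□□□□■□□
□□□■■□□□
□□□□□□□□
□□□□□□□□
k=25  □□■■□□□□
□□□■■□□□
□□v■□■□□
□□□□□■□□
□□□■■□□□
□□□□□□□□
□□□□□□□□
k=26  □□■■□□□□
□□□■■□□□
□<■■□■□□
□□□□□■□□
□□□■■□□□
□□□□□□□□
□□□□□□□□
k=27  □□■■□□□□
□^□■■□□□
□■■■□■□□
□□□□□■□□
□□□■■□□□
□□□□□□□□
□□□□□□□□
k=28  □□■■□□□□
□■>■■□□□
□■■■□■□□
□□□□□■□□
□□□■■□□□
□□□□□□□□
□□□□□□□□
k=29  □□■■□□□□
□■■■■□□□
□■v■□■□□
□□□□□■□□
□□□■■□□□
□□□□□□□□
□□□□□□□□
k=30  □□■■□□□□
□■■■■□□□
□■□>□■□□
□□□□□■□□
□□□■■□□□
□□□□□□□□
□□□□□□□□
k=31  □□■■□□□□
□■■^■□□□
□■□□□■□□
□□□□□■□□
□□□■■□□□
□□□□□□□□
□□□□□□□□
k=32  □□■■□□□□
□■<□■□□□
□■□□□■□□
□□□□□■□□
□□□■■□□□
□□□□□□□□
□□□□□□□□
k=33  □□■■□□□□
□■□□■□□□
□■v□□■□□
□□□□□■□□
□□□■■□□□
□□□□□□□□
□□□□□□□□
k=34  □□■■□□□□
□■□□■□□□
□<■□□■□□
□□□□□■□□
□□□■■□□□
□□□□□□□□
□□□□□□□□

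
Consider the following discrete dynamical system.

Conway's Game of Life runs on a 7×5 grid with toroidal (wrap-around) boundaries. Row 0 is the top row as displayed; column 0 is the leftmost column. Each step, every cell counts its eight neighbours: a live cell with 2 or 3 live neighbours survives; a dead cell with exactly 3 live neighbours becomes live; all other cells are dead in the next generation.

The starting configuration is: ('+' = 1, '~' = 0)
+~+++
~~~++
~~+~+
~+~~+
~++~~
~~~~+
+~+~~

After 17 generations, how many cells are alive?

12

k=0  +~+++
~~~++
~~+~+
~+~~+
~++~~
~~~~+
+~+~~
k=1  +~+~~
~+~~~
~~+~+
~+~~~
~+++~
+~++~
+~+~~
k=2  +~+~~
++++~
+++~~
++~~~
+~~++
+~~~~
+~+~~
k=3  +~~~~
~~~+~
~~~+~
~~~+~
~~~~~
+~~+~
+~~~+
k=4  +~~~~
~~~~+
~~+++
~~~~~
~~~~+
+~~~~
++~~~
k=5  ++~~+
+~~~+
~~~++
~~~~+
~~~~~
++~~+
++~~+
k=6  ~~~+~
~+~~~
~~~+~
~~~++
~~~~+
~+~~+
~~++~
k=7  ~~~+~
~~+~~
~~+++
~~~++
~~~~+
+~+~+
~~+++
k=8  ~~~~+
~~+~+
~~+~+
+~+~~
~~~~~
+++~~
+++~~
k=9  ~~+~+
+~~~+
+~+~+
~+~+~
+~+~~
+~+~~
~~+++
k=10  ~++~~
~~~~~
~~+~~
~~~+~
+~+++
+~+~~
+~+~+
k=11  ++++~
~++~~
~~~~~
~+~~~
+~+~~
~~+~~
+~+~+
k=12  ~~~~~
+~~+~
~++~~
~+~~~
~~+~~
+~+~+
+~~~+
k=13  +~~~~
~++~~
+++~~
~+~~~
+~++~
+~~~+
++~++
k=14  ~~~+~
~~+~~
+~~~~
~~~++
+~++~
~~~~~
~+~+~
k=15  ~~~+~
~~~~~
~~~++
++++~
~~++~
~+~++
~~+~~
k=16  ~~~~~
~~~++
++~++
++~~~
~~~~~
~+~~+
~~+~+
k=17  ~~~~+
~~++~
~+~+~
~++~~
~+~~~
+~~+~
+~~+~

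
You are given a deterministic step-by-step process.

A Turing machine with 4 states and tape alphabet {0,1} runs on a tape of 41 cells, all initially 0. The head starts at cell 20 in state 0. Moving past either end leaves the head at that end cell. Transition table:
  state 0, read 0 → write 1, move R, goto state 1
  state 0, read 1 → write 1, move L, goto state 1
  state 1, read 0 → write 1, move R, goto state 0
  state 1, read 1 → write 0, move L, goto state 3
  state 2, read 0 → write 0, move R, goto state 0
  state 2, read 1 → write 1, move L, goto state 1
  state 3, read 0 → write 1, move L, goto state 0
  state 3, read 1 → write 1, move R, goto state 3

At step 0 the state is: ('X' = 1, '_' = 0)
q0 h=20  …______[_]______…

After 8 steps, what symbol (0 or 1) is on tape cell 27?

1

k=0  q0 h=20  …______[_]______…
k=1  q1 h=21  …_____X[_]______…
k=2  q0 h=22  …____XX[_]______…
k=3  q1 h=23  …___XXX[_]______…
k=4  q0 h=24  …__XXXX[_]______…
k=5  q1 h=25  …_XXXXX[_]______…
k=6  q0 h=26  …XXXXXX[_]______…
k=7  q1 h=27  …XXXXXX[_]______…
k=8  q0 h=28  …XXXXXX[_]______…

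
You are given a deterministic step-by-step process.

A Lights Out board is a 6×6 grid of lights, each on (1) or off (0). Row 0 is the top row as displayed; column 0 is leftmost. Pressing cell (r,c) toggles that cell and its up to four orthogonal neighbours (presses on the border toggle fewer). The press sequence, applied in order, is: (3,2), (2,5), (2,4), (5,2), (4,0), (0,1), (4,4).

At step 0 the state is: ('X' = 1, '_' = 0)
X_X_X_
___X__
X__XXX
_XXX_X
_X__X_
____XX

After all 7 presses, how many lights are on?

[0] X_X_X_
___X__
X__XXX
_XXX_X
_X__X_
____XX
[1] X_X_X_
___X__
X_XXXX
_____X
_XX_X_
____XX
[2] X_X_X_
___X_X
X_XX__
______
_XX_X_
____XX
[3] X_X_X_
___XXX
X_X_XX
____X_
_XX_X_
____XX
[4] X_X_X_
___XXX
X_X_XX
____X_
_X__X_
_XXXXX
[5] X_X_X_
___XXX
X_X_XX
X___X_
X___X_
XXXXXX
[6] _X__X_
_X_XXX
X_X_XX
X___X_
X___X_
XXXXXX
[7] _X__X_
_X_XXX
X_X_XX
X_____
X__X_X
XXXX_X

19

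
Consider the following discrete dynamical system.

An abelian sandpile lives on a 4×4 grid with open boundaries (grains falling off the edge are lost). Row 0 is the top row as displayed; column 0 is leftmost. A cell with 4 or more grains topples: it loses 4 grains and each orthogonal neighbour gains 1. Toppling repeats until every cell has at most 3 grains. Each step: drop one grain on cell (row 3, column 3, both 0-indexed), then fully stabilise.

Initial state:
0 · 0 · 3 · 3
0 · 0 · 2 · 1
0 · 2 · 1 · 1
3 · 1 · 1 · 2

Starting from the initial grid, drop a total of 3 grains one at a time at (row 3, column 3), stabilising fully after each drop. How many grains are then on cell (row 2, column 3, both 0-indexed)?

2

[0] 0 · 0 · 3 · 3
0 · 0 · 2 · 1
0 · 2 · 1 · 1
3 · 1 · 1 · 2
[1] 0 · 0 · 3 · 3
0 · 0 · 2 · 1
0 · 2 · 1 · 1
3 · 1 · 1 · 3
[2] 0 · 0 · 3 · 3
0 · 0 · 2 · 1
0 · 2 · 1 · 2
3 · 1 · 2 · 0
[3] 0 · 0 · 3 · 3
0 · 0 · 2 · 1
0 · 2 · 1 · 2
3 · 1 · 2 · 1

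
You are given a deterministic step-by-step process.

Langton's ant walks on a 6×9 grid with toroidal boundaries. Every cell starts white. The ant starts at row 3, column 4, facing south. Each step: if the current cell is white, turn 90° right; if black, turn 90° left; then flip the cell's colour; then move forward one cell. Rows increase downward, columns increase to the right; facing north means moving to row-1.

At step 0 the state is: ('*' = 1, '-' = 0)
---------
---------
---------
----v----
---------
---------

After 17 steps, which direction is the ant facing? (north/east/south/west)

east

0) ---------
---------
---------
----v----
---------
---------
1) ---------
---------
---------
---<*----
---------
---------
2) ---------
---------
---^-----
---**----
---------
---------
3) ---------
---------
---*>----
---**----
---------
---------
4) ---------
---------
---**----
---*v----
---------
---------
5) ---------
---------
---**----
---*->---
---------
---------
6) ---------
---------
---**----
---*-*---
-----v---
---------
7) ---------
---------
---**----
---*-*---
----<*---
---------
8) ---------
---------
---**----
---*^*---
----**---
---------
9) ---------
---------
---**----
---**>---
----**---
---------
10) ---------
---------
---**^---
---**----
----**---
---------
11) ---------
---------
---***>--
---**----
----**---
---------
12) ---------
---------
---****--
---**-v--
----**---
---------
13) ---------
---------
---****--
---**<*--
----**---
---------
14) ---------
---------
---**^*--
---****--
----**---
---------
15) ---------
---------
---*<-*--
---****--
----**---
---------
16) ---------
---------
---*--*--
---*v**--
----**---
---------
17) ---------
---------
---*--*--
---*->*--
----**---
---------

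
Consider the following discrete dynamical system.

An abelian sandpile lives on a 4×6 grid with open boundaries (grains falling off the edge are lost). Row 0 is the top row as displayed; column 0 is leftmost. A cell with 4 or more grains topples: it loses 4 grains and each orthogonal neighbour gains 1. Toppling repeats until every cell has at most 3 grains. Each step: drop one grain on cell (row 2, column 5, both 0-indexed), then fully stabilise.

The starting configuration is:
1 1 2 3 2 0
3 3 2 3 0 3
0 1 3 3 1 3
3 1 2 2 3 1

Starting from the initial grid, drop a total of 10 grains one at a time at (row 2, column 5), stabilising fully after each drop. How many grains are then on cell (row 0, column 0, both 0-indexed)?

0) 1 1 2 3 2 0
3 3 2 3 0 3
0 1 3 3 1 3
3 1 2 2 3 1
1) 1 1 2 3 2 1
3 3 2 3 1 0
0 1 3 3 2 1
3 1 2 2 3 2
2) 1 1 2 3 2 1
3 3 2 3 1 0
0 1 3 3 2 2
3 1 2 2 3 2
3) 1 1 2 3 2 1
3 3 2 3 1 0
0 1 3 3 2 3
3 1 2 2 3 2
4) 1 1 2 3 2 1
3 3 2 3 1 1
0 1 3 3 3 0
3 1 2 2 3 3
5) 1 1 2 3 2 1
3 3 2 3 1 1
0 1 3 3 3 1
3 1 2 2 3 3
6) 1 1 2 3 2 1
3 3 2 3 1 1
0 1 3 3 3 2
3 1 2 2 3 3
7) 1 1 2 3 2 1
3 3 2 3 1 1
0 1 3 3 3 3
3 1 2 2 3 3
8) 2 3 0 1 3 1
0 1 2 2 3 2
1 3 2 3 2 2
3 2 0 1 2 1
9) 2 3 0 1 3 1
0 1 2 2 3 2
1 3 2 3 2 3
3 2 0 1 2 1
10) 2 3 0 1 3 1
0 1 2 2 3 3
1 3 2 3 3 0
3 2 0 1 2 2

2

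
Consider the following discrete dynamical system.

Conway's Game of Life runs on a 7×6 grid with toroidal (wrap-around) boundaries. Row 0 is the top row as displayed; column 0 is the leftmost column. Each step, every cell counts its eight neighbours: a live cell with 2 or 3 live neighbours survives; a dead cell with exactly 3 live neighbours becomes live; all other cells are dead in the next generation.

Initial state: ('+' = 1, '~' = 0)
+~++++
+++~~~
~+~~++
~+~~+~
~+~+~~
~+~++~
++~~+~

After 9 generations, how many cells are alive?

[0] +~++++
+++~~~
~+~~++
~+~~+~
~+~+~~
~+~++~
++~~+~
[1] ~~~~+~
~~~~~~
~~~+++
~+~+++
++~+~~
~+~+++
~~~~~~
[2] ~~~~~~
~~~+~+
+~++~+
~+~~~~
~+~~~~
~+~+++
~~~+~+
[3] ~~~~~~
+~++~+
++++~+
~+~~~~
~+~~+~
~~~+~+
+~++~+
[4] ~~~~~~
~~~+~+
~~~+~+
~~~+++
+~+~+~
~+~+~+
+~++~+
[5] +~++~+
~~~~~~
+~++~+
+~+~~~
+++~~~
~~~~~~
++++~+
[6] ~~~+~+
~~~~~~
+~++~+
~~~~~~
+~+~~~
~~~+~+
~~~+~+
[7] ~~~~~~
+~++~+
~~~~~~
+~++~+
~~~~~~
+~++~+
+~++~+
[8] ~~~~~~
~~~~~~
~~~~~~
~~~~~~
~~~~~~
+~++~+
+~++~+
[9] ~~~~~~
~~~~~~
~~~~~~
~~~~~~
~~~~~~
+~++~+
+~++~+

8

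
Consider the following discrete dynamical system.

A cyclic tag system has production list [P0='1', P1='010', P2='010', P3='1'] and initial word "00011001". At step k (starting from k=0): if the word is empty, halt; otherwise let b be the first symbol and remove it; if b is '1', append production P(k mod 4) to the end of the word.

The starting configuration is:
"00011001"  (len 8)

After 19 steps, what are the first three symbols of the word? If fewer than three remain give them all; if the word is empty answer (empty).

010

[0] "00011001"  (len 8)
[1] "0011001"  (len 7)
[2] "011001"  (len 6)
[3] "11001"  (len 5)
[4] "10011"  (len 5)
[5] "00111"  (len 5)
[6] "0111"  (len 4)
[7] "111"  (len 3)
[8] "111"  (len 3)
[9] "111"  (len 3)
[10] "11010"  (len 5)
[11] "1010010"  (len 7)
[12] "0100101"  (len 7)
[13] "100101"  (len 6)
[14] "00101010"  (len 8)
[15] "0101010"  (len 7)
[16] "101010"  (len 6)
[17] "010101"  (len 6)
[18] "10101"  (len 5)
[19] "0101010"  (len 7)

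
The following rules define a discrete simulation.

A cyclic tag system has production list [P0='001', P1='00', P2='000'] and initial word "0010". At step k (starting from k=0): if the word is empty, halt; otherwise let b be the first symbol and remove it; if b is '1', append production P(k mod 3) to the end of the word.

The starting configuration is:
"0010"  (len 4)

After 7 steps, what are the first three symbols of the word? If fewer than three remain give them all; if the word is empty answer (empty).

0) "0010"  (len 4)
1) "010"  (len 3)
2) "10"  (len 2)
3) "0000"  (len 4)
4) "000"  (len 3)
5) "00"  (len 2)
6) "0"  (len 1)
7) (halted — word empty)

(empty)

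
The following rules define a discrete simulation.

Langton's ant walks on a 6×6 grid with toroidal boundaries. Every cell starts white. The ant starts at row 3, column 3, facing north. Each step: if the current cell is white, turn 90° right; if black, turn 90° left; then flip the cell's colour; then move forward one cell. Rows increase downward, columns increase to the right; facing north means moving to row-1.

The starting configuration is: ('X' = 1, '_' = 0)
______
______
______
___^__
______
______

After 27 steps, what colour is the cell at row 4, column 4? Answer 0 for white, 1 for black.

[0] ______
______
______
___^__
______
______
[1] ______
______
______
___X>_
______
______
[2] ______
______
______
___XX_
____v_
______
[3] ______
______
______
___XX_
___<X_
______
[4] ______
______
______
___^X_
___XX_
______
[5] ______
______
______
__<_X_
___XX_
______
[6] ______
______
__^___
__X_X_
___XX_
______
[7] ______
______
__X>__
__X_X_
___XX_
______
[8] ______
______
__XX__
__XvX_
___XX_
______
[9] ______
______
__XX__
__<XX_
___XX_
______
[10] ______
______
__XX__
___XX_
__vXX_
______
[11] ______
______
__XX__
___XX_
_<XXX_
______
[12] ______
______
__XX__
_^_XX_
_XXXX_
______
[13] ______
______
__XX__
_X>XX_
_XXXX_
______
[14] ______
______
__XX__
_XXXX_
_XvXX_
______
[15] ______
______
__XX__
_XXXX_
_X_>X_
______
[16] ______
______
__XX__
_XX^X_
_X__X_
______
[17] ______
______
__XX__
_X<_X_
_X__X_
______
[18] ______
______
__XX__
_X__X_
_Xv_X_
______
[19] ______
______
__XX__
_X__X_
_<X_X_
______
[20] ______
______
__XX__
_X__X_
__X_X_
_v____
[21] ______
______
__XX__
_X__X_
__X_X_
<X____
[22] ______
______
__XX__
_X__X_
^_X_X_
XX____
[23] ______
______
__XX__
_X__X_
X>X_X_
XX____
[24] ______
______
__XX__
_X__X_
XXX_X_
Xv____
[25] ______
______
__XX__
_X__X_
XXX_X_
X_>___
[26] __v___
______
__XX__
_X__X_
XXX_X_
X_X___
[27] _<X___
______
__XX__
_X__X_
XXX_X_
X_X___

1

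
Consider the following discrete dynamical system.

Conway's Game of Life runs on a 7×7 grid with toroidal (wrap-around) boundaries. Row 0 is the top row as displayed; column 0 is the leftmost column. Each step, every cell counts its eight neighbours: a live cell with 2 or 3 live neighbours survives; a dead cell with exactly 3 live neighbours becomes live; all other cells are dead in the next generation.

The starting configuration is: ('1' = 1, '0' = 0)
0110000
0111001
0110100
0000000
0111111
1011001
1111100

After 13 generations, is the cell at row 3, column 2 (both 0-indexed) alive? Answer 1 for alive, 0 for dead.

1

step 0: 0110000
0111001
0110100
0000000
0111111
1011001
1111100
step 1: 0000100
0000000
1100000
1000000
0100111
0000000
0000101
step 2: 0000010
0000000
1100000
0000010
1000011
1000101
0000010
step 3: 0000000
0000000
0000000
0100010
1000100
1000100
0000110
step 4: 0000000
0000000
0000000
0000000
1100111
0001101
0000110
step 5: 0000000
0000000
0000000
1000011
1001101
0001000
0001110
step 6: 0000100
0000000
0000001
1000110
1001100
0010001
0001100
step 7: 0001100
0000000
0000011
1001110
1101100
0010010
0001110
step 8: 0001010
0000110
0000011
1111000
1100000
0110011
0010010
step 9: 0001011
0000000
1111011
0010000
0001000
0010011
0111010
step 10: 0001011
0101000
1111001
1000101
0011000
0100011
1101000
step 11: 0101001
0101010
0001111
0000111
0111100
0101101
0100000
step 12: 0100100
0001000
1011000
1000001
0100001
0100110
0101110
step 13: 0000010
0101100
1111001
0010001
0100001
0101001
1101000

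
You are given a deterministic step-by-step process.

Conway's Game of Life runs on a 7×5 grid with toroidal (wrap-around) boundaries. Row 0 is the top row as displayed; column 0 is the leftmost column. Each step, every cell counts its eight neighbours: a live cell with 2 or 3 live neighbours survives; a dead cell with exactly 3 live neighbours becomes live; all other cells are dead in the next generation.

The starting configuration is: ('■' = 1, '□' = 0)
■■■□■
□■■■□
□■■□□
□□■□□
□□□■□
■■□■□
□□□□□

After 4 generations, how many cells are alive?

9

0) ■■■□■
□■■■□
□■■□□
□□■□□
□□□■□
■■□■□
□□□□□
1) ■□□□■
□□□□■
□□□□□
□■■■□
□■□■■
□□■□■
□□□■□
2) ■□□■■
■□□□■
□□■■□
■■□■■
□■□□■
■□■□■
■□□■□
3) □■□■□
■■■□□
□□■□□
□■□□□
□□□□□
□□■□□
□□■□□
4) ■□□■□
■□□■□
■□■□□
□□□□□
□□□□□
□□□□□
□■■■□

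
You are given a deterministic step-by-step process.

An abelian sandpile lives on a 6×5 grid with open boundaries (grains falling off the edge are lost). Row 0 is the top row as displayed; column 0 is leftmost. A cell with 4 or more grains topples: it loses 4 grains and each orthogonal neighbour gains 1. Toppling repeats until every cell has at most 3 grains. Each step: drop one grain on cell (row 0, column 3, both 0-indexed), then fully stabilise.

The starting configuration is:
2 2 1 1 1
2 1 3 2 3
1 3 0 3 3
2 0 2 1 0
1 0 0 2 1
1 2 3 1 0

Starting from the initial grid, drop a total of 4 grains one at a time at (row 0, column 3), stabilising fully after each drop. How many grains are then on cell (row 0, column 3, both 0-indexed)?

1

gen 0: 2 2 1 1 1
2 1 3 2 3
1 3 0 3 3
2 0 2 1 0
1 0 0 2 1
1 2 3 1 0
gen 1: 2 2 1 2 1
2 1 3 2 3
1 3 0 3 3
2 0 2 1 0
1 0 0 2 1
1 2 3 1 0
gen 2: 2 2 1 3 1
2 1 3 2 3
1 3 0 3 3
2 0 2 1 0
1 0 0 2 1
1 2 3 1 0
gen 3: 2 2 2 0 2
2 1 3 3 3
1 3 0 3 3
2 0 2 1 0
1 0 0 2 1
1 2 3 1 0
gen 4: 2 2 2 1 2
2 1 3 3 3
1 3 0 3 3
2 0 2 1 0
1 0 0 2 1
1 2 3 1 0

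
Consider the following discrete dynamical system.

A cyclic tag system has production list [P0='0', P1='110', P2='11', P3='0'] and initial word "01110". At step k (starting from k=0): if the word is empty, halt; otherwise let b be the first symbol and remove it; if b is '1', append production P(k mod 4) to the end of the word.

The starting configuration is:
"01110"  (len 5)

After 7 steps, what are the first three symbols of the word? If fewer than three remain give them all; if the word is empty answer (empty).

step 0: "01110"  (len 5)
step 1: "1110"  (len 4)
step 2: "110110"  (len 6)
step 3: "1011011"  (len 7)
step 4: "0110110"  (len 7)
step 5: "110110"  (len 6)
step 6: "10110110"  (len 8)
step 7: "011011011"  (len 9)

011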